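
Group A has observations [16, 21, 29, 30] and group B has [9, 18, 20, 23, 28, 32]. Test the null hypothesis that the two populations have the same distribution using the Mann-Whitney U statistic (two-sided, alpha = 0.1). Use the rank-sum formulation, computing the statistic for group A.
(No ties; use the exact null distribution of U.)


Step 1: Combine and sort all 10 observations; assign midranks.
sorted (value, group): (9,Y), (16,X), (18,Y), (20,Y), (21,X), (23,Y), (28,Y), (29,X), (30,X), (32,Y)
ranks: 9->1, 16->2, 18->3, 20->4, 21->5, 23->6, 28->7, 29->8, 30->9, 32->10
Step 2: Rank sum for X: R1 = 2 + 5 + 8 + 9 = 24.
Step 3: U_X = R1 - n1(n1+1)/2 = 24 - 4*5/2 = 24 - 10 = 14.
       U_Y = n1*n2 - U_X = 24 - 14 = 10.
Step 4: No ties, so the exact null distribution of U (based on enumerating the C(10,4) = 210 equally likely rank assignments) gives the two-sided p-value.
Step 5: p-value = 0.761905; compare to alpha = 0.1. fail to reject H0.

U_X = 14, p = 0.761905, fail to reject H0 at alpha = 0.1.


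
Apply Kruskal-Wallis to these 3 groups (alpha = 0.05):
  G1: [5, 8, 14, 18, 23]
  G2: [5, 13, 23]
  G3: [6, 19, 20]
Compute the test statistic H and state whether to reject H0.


Step 1: Combine all N = 11 observations and assign midranks.
sorted (value, group, rank): (5,G1,1.5), (5,G2,1.5), (6,G3,3), (8,G1,4), (13,G2,5), (14,G1,6), (18,G1,7), (19,G3,8), (20,G3,9), (23,G1,10.5), (23,G2,10.5)
Step 2: Sum ranks within each group.
R_1 = 29 (n_1 = 5)
R_2 = 17 (n_2 = 3)
R_3 = 20 (n_3 = 3)
Step 3: H = 12/(N(N+1)) * sum(R_i^2/n_i) - 3(N+1)
     = 12/(11*12) * (29^2/5 + 17^2/3 + 20^2/3) - 3*12
     = 0.090909 * 397.867 - 36
     = 0.169697.
Step 4: Ties present; correction factor C = 1 - 12/(11^3 - 11) = 0.990909. Corrected H = 0.169697 / 0.990909 = 0.171254.
Step 5: Under H0, H ~ chi^2(2); p-value = 0.917937.
Step 6: alpha = 0.05. fail to reject H0.

H = 0.1713, df = 2, p = 0.917937, fail to reject H0.


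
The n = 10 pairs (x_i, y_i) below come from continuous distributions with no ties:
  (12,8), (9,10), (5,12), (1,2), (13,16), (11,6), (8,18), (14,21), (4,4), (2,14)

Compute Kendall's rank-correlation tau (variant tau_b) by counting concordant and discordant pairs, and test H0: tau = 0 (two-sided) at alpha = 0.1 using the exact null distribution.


Step 1: Enumerate the 45 unordered pairs (i,j) with i<j and classify each by sign(x_j-x_i) * sign(y_j-y_i).
  (1,2):dx=-3,dy=+2->D; (1,3):dx=-7,dy=+4->D; (1,4):dx=-11,dy=-6->C; (1,5):dx=+1,dy=+8->C
  (1,6):dx=-1,dy=-2->C; (1,7):dx=-4,dy=+10->D; (1,8):dx=+2,dy=+13->C; (1,9):dx=-8,dy=-4->C
  (1,10):dx=-10,dy=+6->D; (2,3):dx=-4,dy=+2->D; (2,4):dx=-8,dy=-8->C; (2,5):dx=+4,dy=+6->C
  (2,6):dx=+2,dy=-4->D; (2,7):dx=-1,dy=+8->D; (2,8):dx=+5,dy=+11->C; (2,9):dx=-5,dy=-6->C
  (2,10):dx=-7,dy=+4->D; (3,4):dx=-4,dy=-10->C; (3,5):dx=+8,dy=+4->C; (3,6):dx=+6,dy=-6->D
  (3,7):dx=+3,dy=+6->C; (3,8):dx=+9,dy=+9->C; (3,9):dx=-1,dy=-8->C; (3,10):dx=-3,dy=+2->D
  (4,5):dx=+12,dy=+14->C; (4,6):dx=+10,dy=+4->C; (4,7):dx=+7,dy=+16->C; (4,8):dx=+13,dy=+19->C
  (4,9):dx=+3,dy=+2->C; (4,10):dx=+1,dy=+12->C; (5,6):dx=-2,dy=-10->C; (5,7):dx=-5,dy=+2->D
  (5,8):dx=+1,dy=+5->C; (5,9):dx=-9,dy=-12->C; (5,10):dx=-11,dy=-2->C; (6,7):dx=-3,dy=+12->D
  (6,8):dx=+3,dy=+15->C; (6,9):dx=-7,dy=-2->C; (6,10):dx=-9,dy=+8->D; (7,8):dx=+6,dy=+3->C
  (7,9):dx=-4,dy=-14->C; (7,10):dx=-6,dy=-4->C; (8,9):dx=-10,dy=-17->C; (8,10):dx=-12,dy=-7->C
  (9,10):dx=-2,dy=+10->D
Step 2: C = 31, D = 14, total pairs = 45.
Step 3: tau = (C - D)/(n(n-1)/2) = (31 - 14)/45 = 0.377778.
Step 4: Exact two-sided p-value (enumerate n! = 3628800 permutations of y under H0): p = 0.155742.
Step 5: alpha = 0.1. fail to reject H0.

tau_b = 0.3778 (C=31, D=14), p = 0.155742, fail to reject H0.


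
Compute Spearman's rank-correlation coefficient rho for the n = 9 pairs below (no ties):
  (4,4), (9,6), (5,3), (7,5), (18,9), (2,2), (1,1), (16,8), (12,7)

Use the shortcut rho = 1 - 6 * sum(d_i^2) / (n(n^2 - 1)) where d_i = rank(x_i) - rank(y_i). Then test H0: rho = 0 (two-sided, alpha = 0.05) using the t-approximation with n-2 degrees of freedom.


Step 1: Rank x and y separately (midranks; no ties here).
rank(x): 4->3, 9->6, 5->4, 7->5, 18->9, 2->2, 1->1, 16->8, 12->7
rank(y): 4->4, 6->6, 3->3, 5->5, 9->9, 2->2, 1->1, 8->8, 7->7
Step 2: d_i = R_x(i) - R_y(i); compute d_i^2.
  (3-4)^2=1, (6-6)^2=0, (4-3)^2=1, (5-5)^2=0, (9-9)^2=0, (2-2)^2=0, (1-1)^2=0, (8-8)^2=0, (7-7)^2=0
sum(d^2) = 2.
Step 3: rho = 1 - 6*2 / (9*(9^2 - 1)) = 1 - 12/720 = 0.983333.
Step 4: Under H0, t = rho * sqrt((n-2)/(1-rho^2)) = 14.3096 ~ t(7).
Step 5: Two-sided p-value from the t-distribution with 7 df = 0.000002.
Step 6: alpha = 0.05. reject H0.

rho = 0.9833, p = 0.000002, reject H0 at alpha = 0.05.


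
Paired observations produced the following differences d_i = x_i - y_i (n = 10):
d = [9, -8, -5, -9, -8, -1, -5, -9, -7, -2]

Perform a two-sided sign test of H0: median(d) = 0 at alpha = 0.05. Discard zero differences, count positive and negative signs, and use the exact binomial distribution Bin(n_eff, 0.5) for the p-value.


Step 1: Discard zero differences. Original n = 10; n_eff = number of nonzero differences = 10.
Nonzero differences (with sign): +9, -8, -5, -9, -8, -1, -5, -9, -7, -2
Step 2: Count signs: positive = 1, negative = 9.
Step 3: Under H0: P(positive) = 0.5, so the number of positives S ~ Bin(10, 0.5).
Step 4: Two-sided exact p-value = sum of Bin(10,0.5) probabilities at or below the observed probability = 0.021484.
Step 5: alpha = 0.05. reject H0.

n_eff = 10, pos = 1, neg = 9, p = 0.021484, reject H0.


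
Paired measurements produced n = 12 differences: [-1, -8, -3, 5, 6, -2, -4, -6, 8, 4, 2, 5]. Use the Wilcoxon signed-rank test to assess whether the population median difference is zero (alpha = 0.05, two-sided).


Step 1: Drop any zero differences (none here) and take |d_i|.
|d| = [1, 8, 3, 5, 6, 2, 4, 6, 8, 4, 2, 5]
Step 2: Midrank |d_i| (ties get averaged ranks).
ranks: |1|->1, |8|->11.5, |3|->4, |5|->7.5, |6|->9.5, |2|->2.5, |4|->5.5, |6|->9.5, |8|->11.5, |4|->5.5, |2|->2.5, |5|->7.5
Step 3: Attach original signs; sum ranks with positive sign and with negative sign.
W+ = 7.5 + 9.5 + 11.5 + 5.5 + 2.5 + 7.5 = 44
W- = 1 + 11.5 + 4 + 2.5 + 5.5 + 9.5 = 34
(Check: W+ + W- = 78 should equal n(n+1)/2 = 78.)
Step 4: Test statistic W = min(W+, W-) = 34.
Step 5: Ties in |d|, so use the tie-corrected normal approximation.
        E[W] = n(n+1)/4 = 12*13/4 = 39.
        Tie groups: |d|=2 (t=2), |d|=4 (t=2), |d|=5 (t=2), |d|=6 (t=2), |d|=8 (t=2); sum(t^3 - t) = 30.
        Var[W] = n(n+1)(2n+1)/24 - sum(t^3-t)/48 = 3900/24 - 30/48 = 161.875.
        z = (W - E[W]) / sqrt(Var[W]) = (34 - 39) / 12.7230 = -0.3930.
        Two-sided p = 2*Phi(z) = 0.694328.
Step 6: alpha = 0.05. fail to reject H0.

W+ = 44, W- = 34, W = min = 34, p = 0.694328, fail to reject H0.


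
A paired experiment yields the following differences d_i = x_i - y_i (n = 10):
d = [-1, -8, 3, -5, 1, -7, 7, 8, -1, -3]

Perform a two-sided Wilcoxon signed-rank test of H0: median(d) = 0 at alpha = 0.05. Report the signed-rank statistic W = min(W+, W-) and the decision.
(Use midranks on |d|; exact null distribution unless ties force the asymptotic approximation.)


Step 1: Drop any zero differences (none here) and take |d_i|.
|d| = [1, 8, 3, 5, 1, 7, 7, 8, 1, 3]
Step 2: Midrank |d_i| (ties get averaged ranks).
ranks: |1|->2, |8|->9.5, |3|->4.5, |5|->6, |1|->2, |7|->7.5, |7|->7.5, |8|->9.5, |1|->2, |3|->4.5
Step 3: Attach original signs; sum ranks with positive sign and with negative sign.
W+ = 4.5 + 2 + 7.5 + 9.5 = 23.5
W- = 2 + 9.5 + 6 + 7.5 + 2 + 4.5 = 31.5
(Check: W+ + W- = 55 should equal n(n+1)/2 = 55.)
Step 4: Test statistic W = min(W+, W-) = 23.5.
Step 5: Ties in |d|, so use the tie-corrected normal approximation.
        E[W] = n(n+1)/4 = 10*11/4 = 27.5.
        Tie groups: |d|=1 (t=3), |d|=3 (t=2), |d|=7 (t=2), |d|=8 (t=2); sum(t^3 - t) = 42.
        Var[W] = n(n+1)(2n+1)/24 - sum(t^3-t)/48 = 2310/24 - 42/48 = 95.375.
        z = (W - E[W]) / sqrt(Var[W]) = (23.5 - 27.5) / 9.7660 = -0.4096.
        Two-sided p = 2*Phi(z) = 0.682111.
Step 6: alpha = 0.05. fail to reject H0.

W+ = 23.5, W- = 31.5, W = min = 23.5, p = 0.682111, fail to reject H0.


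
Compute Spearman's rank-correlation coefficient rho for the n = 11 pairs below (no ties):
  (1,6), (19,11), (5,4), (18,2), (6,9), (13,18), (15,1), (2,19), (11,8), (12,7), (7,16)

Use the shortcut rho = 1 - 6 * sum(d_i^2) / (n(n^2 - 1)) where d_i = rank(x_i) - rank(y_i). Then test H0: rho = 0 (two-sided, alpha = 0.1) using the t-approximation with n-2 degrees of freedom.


Step 1: Rank x and y separately (midranks; no ties here).
rank(x): 1->1, 19->11, 5->3, 18->10, 6->4, 13->8, 15->9, 2->2, 11->6, 12->7, 7->5
rank(y): 6->4, 11->8, 4->3, 2->2, 9->7, 18->10, 1->1, 19->11, 8->6, 7->5, 16->9
Step 2: d_i = R_x(i) - R_y(i); compute d_i^2.
  (1-4)^2=9, (11-8)^2=9, (3-3)^2=0, (10-2)^2=64, (4-7)^2=9, (8-10)^2=4, (9-1)^2=64, (2-11)^2=81, (6-6)^2=0, (7-5)^2=4, (5-9)^2=16
sum(d^2) = 260.
Step 3: rho = 1 - 6*260 / (11*(11^2 - 1)) = 1 - 1560/1320 = -0.181818.
Step 4: Under H0, t = rho * sqrt((n-2)/(1-rho^2)) = -0.5547 ~ t(9).
Step 5: Two-sided p-value from the t-distribution with 9 df = 0.592615.
Step 6: alpha = 0.1. fail to reject H0.

rho = -0.1818, p = 0.592615, fail to reject H0 at alpha = 0.1.


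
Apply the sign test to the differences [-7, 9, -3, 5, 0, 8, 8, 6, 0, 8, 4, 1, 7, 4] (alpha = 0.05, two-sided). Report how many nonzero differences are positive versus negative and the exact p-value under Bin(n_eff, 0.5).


Step 1: Discard zero differences. Original n = 14; n_eff = number of nonzero differences = 12.
Nonzero differences (with sign): -7, +9, -3, +5, +8, +8, +6, +8, +4, +1, +7, +4
Step 2: Count signs: positive = 10, negative = 2.
Step 3: Under H0: P(positive) = 0.5, so the number of positives S ~ Bin(12, 0.5).
Step 4: Two-sided exact p-value = sum of Bin(12,0.5) probabilities at or below the observed probability = 0.038574.
Step 5: alpha = 0.05. reject H0.

n_eff = 12, pos = 10, neg = 2, p = 0.038574, reject H0.


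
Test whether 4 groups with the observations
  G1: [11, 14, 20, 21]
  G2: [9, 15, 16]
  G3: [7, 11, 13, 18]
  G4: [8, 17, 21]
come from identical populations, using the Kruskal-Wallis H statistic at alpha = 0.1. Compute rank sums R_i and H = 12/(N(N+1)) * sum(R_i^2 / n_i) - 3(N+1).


Step 1: Combine all N = 14 observations and assign midranks.
sorted (value, group, rank): (7,G3,1), (8,G4,2), (9,G2,3), (11,G1,4.5), (11,G3,4.5), (13,G3,6), (14,G1,7), (15,G2,8), (16,G2,9), (17,G4,10), (18,G3,11), (20,G1,12), (21,G1,13.5), (21,G4,13.5)
Step 2: Sum ranks within each group.
R_1 = 37 (n_1 = 4)
R_2 = 20 (n_2 = 3)
R_3 = 22.5 (n_3 = 4)
R_4 = 25.5 (n_4 = 3)
Step 3: H = 12/(N(N+1)) * sum(R_i^2/n_i) - 3(N+1)
     = 12/(14*15) * (37^2/4 + 20^2/3 + 22.5^2/4 + 25.5^2/3) - 3*15
     = 0.057143 * 818.896 - 45
     = 1.794048.
Step 4: Ties present; correction factor C = 1 - 12/(14^3 - 14) = 0.995604. Corrected H = 1.794048 / 0.995604 = 1.801968.
Step 5: Under H0, H ~ chi^2(3); p-value = 0.614507.
Step 6: alpha = 0.1. fail to reject H0.

H = 1.8020, df = 3, p = 0.614507, fail to reject H0.


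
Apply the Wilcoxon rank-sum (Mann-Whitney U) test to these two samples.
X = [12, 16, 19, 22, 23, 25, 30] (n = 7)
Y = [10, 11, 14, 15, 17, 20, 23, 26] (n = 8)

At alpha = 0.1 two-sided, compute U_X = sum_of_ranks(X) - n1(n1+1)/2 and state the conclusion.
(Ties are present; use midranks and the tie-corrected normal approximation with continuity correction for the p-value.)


Step 1: Combine and sort all 15 observations; assign midranks.
sorted (value, group): (10,Y), (11,Y), (12,X), (14,Y), (15,Y), (16,X), (17,Y), (19,X), (20,Y), (22,X), (23,X), (23,Y), (25,X), (26,Y), (30,X)
ranks: 10->1, 11->2, 12->3, 14->4, 15->5, 16->6, 17->7, 19->8, 20->9, 22->10, 23->11.5, 23->11.5, 25->13, 26->14, 30->15
Step 2: Rank sum for X: R1 = 3 + 6 + 8 + 10 + 11.5 + 13 + 15 = 66.5.
Step 3: U_X = R1 - n1(n1+1)/2 = 66.5 - 7*8/2 = 66.5 - 28 = 38.5.
       U_Y = n1*n2 - U_X = 56 - 38.5 = 17.5.
Step 4: Ties are present, so use the tie-corrected normal approximation (with continuity correction) for the p-value.
Step 5: p-value = 0.246738; compare to alpha = 0.1. fail to reject H0.

U_X = 38.5, p = 0.246738, fail to reject H0 at alpha = 0.1.


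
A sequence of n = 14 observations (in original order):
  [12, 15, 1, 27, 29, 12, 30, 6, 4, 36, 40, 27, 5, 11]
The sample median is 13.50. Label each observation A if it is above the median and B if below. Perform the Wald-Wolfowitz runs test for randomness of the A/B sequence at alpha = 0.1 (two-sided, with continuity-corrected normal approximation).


Step 1: Compute median = 13.50; label A = above, B = below.
Labels in order: BABAABABBAAABB  (n_A = 7, n_B = 7)
Step 2: Count runs R = 9.
Step 3: Under H0 (random ordering), E[R] = 2*n_A*n_B/(n_A+n_B) + 1 = 2*7*7/14 + 1 = 8.0000.
        Var[R] = 2*n_A*n_B*(2*n_A*n_B - n_A - n_B) / ((n_A+n_B)^2 * (n_A+n_B-1)) = 8232/2548 = 3.2308.
        SD[R] = 1.7974.
Step 4: Continuity-corrected z = (R - 0.5 - E[R]) / SD[R] = (9 - 0.5 - 8.0000) / 1.7974 = 0.2782.
Step 5: Two-sided p-value via normal approximation = 2*(1 - Phi(|z|)) = 0.780879.
Step 6: alpha = 0.1. fail to reject H0.

R = 9, z = 0.2782, p = 0.780879, fail to reject H0.


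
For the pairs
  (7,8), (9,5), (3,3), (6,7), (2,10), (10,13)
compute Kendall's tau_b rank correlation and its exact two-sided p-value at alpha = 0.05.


Step 1: Enumerate the 15 unordered pairs (i,j) with i<j and classify each by sign(x_j-x_i) * sign(y_j-y_i).
  (1,2):dx=+2,dy=-3->D; (1,3):dx=-4,dy=-5->C; (1,4):dx=-1,dy=-1->C; (1,5):dx=-5,dy=+2->D
  (1,6):dx=+3,dy=+5->C; (2,3):dx=-6,dy=-2->C; (2,4):dx=-3,dy=+2->D; (2,5):dx=-7,dy=+5->D
  (2,6):dx=+1,dy=+8->C; (3,4):dx=+3,dy=+4->C; (3,5):dx=-1,dy=+7->D; (3,6):dx=+7,dy=+10->C
  (4,5):dx=-4,dy=+3->D; (4,6):dx=+4,dy=+6->C; (5,6):dx=+8,dy=+3->C
Step 2: C = 9, D = 6, total pairs = 15.
Step 3: tau = (C - D)/(n(n-1)/2) = (9 - 6)/15 = 0.200000.
Step 4: Exact two-sided p-value (enumerate n! = 720 permutations of y under H0): p = 0.719444.
Step 5: alpha = 0.05. fail to reject H0.

tau_b = 0.2000 (C=9, D=6), p = 0.719444, fail to reject H0.


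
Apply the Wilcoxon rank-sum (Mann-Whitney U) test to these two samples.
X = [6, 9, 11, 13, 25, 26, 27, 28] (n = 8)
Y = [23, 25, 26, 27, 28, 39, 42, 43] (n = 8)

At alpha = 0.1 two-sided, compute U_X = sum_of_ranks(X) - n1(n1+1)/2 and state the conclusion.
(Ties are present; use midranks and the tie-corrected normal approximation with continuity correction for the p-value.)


Step 1: Combine and sort all 16 observations; assign midranks.
sorted (value, group): (6,X), (9,X), (11,X), (13,X), (23,Y), (25,X), (25,Y), (26,X), (26,Y), (27,X), (27,Y), (28,X), (28,Y), (39,Y), (42,Y), (43,Y)
ranks: 6->1, 9->2, 11->3, 13->4, 23->5, 25->6.5, 25->6.5, 26->8.5, 26->8.5, 27->10.5, 27->10.5, 28->12.5, 28->12.5, 39->14, 42->15, 43->16
Step 2: Rank sum for X: R1 = 1 + 2 + 3 + 4 + 6.5 + 8.5 + 10.5 + 12.5 = 48.
Step 3: U_X = R1 - n1(n1+1)/2 = 48 - 8*9/2 = 48 - 36 = 12.
       U_Y = n1*n2 - U_X = 64 - 12 = 52.
Step 4: Ties are present, so use the tie-corrected normal approximation (with continuity correction) for the p-value.
Step 5: p-value = 0.039980; compare to alpha = 0.1. reject H0.

U_X = 12, p = 0.039980, reject H0 at alpha = 0.1.


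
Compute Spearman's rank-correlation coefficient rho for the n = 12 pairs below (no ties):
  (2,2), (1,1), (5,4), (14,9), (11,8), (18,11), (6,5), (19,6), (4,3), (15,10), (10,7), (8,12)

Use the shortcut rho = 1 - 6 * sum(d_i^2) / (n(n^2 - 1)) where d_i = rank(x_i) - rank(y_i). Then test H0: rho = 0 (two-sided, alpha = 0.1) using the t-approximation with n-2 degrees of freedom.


Step 1: Rank x and y separately (midranks; no ties here).
rank(x): 2->2, 1->1, 5->4, 14->9, 11->8, 18->11, 6->5, 19->12, 4->3, 15->10, 10->7, 8->6
rank(y): 2->2, 1->1, 4->4, 9->9, 8->8, 11->11, 5->5, 6->6, 3->3, 10->10, 7->7, 12->12
Step 2: d_i = R_x(i) - R_y(i); compute d_i^2.
  (2-2)^2=0, (1-1)^2=0, (4-4)^2=0, (9-9)^2=0, (8-8)^2=0, (11-11)^2=0, (5-5)^2=0, (12-6)^2=36, (3-3)^2=0, (10-10)^2=0, (7-7)^2=0, (6-12)^2=36
sum(d^2) = 72.
Step 3: rho = 1 - 6*72 / (12*(12^2 - 1)) = 1 - 432/1716 = 0.748252.
Step 4: Under H0, t = rho * sqrt((n-2)/(1-rho^2)) = 3.5667 ~ t(10).
Step 5: Two-sided p-value from the t-distribution with 10 df = 0.005124.
Step 6: alpha = 0.1. reject H0.

rho = 0.7483, p = 0.005124, reject H0 at alpha = 0.1.


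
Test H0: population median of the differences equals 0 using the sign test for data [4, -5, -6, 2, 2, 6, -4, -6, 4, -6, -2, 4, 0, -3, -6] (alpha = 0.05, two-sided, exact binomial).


Step 1: Discard zero differences. Original n = 15; n_eff = number of nonzero differences = 14.
Nonzero differences (with sign): +4, -5, -6, +2, +2, +6, -4, -6, +4, -6, -2, +4, -3, -6
Step 2: Count signs: positive = 6, negative = 8.
Step 3: Under H0: P(positive) = 0.5, so the number of positives S ~ Bin(14, 0.5).
Step 4: Two-sided exact p-value = sum of Bin(14,0.5) probabilities at or below the observed probability = 0.790527.
Step 5: alpha = 0.05. fail to reject H0.

n_eff = 14, pos = 6, neg = 8, p = 0.790527, fail to reject H0.


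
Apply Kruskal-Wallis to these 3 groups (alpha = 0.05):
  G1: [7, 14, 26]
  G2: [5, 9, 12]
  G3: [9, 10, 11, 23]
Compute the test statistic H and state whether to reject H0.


Step 1: Combine all N = 10 observations and assign midranks.
sorted (value, group, rank): (5,G2,1), (7,G1,2), (9,G2,3.5), (9,G3,3.5), (10,G3,5), (11,G3,6), (12,G2,7), (14,G1,8), (23,G3,9), (26,G1,10)
Step 2: Sum ranks within each group.
R_1 = 20 (n_1 = 3)
R_2 = 11.5 (n_2 = 3)
R_3 = 23.5 (n_3 = 4)
Step 3: H = 12/(N(N+1)) * sum(R_i^2/n_i) - 3(N+1)
     = 12/(10*11) * (20^2/3 + 11.5^2/3 + 23.5^2/4) - 3*11
     = 0.109091 * 315.479 - 33
     = 1.415909.
Step 4: Ties present; correction factor C = 1 - 6/(10^3 - 10) = 0.993939. Corrected H = 1.415909 / 0.993939 = 1.424543.
Step 5: Under H0, H ~ chi^2(2); p-value = 0.490529.
Step 6: alpha = 0.05. fail to reject H0.

H = 1.4245, df = 2, p = 0.490529, fail to reject H0.


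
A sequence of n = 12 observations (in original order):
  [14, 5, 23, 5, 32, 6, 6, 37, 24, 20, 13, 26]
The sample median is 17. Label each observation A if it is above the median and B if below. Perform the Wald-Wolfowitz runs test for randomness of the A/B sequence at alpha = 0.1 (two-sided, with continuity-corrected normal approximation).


Step 1: Compute median = 17; label A = above, B = below.
Labels in order: BBABABBAAABA  (n_A = 6, n_B = 6)
Step 2: Count runs R = 8.
Step 3: Under H0 (random ordering), E[R] = 2*n_A*n_B/(n_A+n_B) + 1 = 2*6*6/12 + 1 = 7.0000.
        Var[R] = 2*n_A*n_B*(2*n_A*n_B - n_A - n_B) / ((n_A+n_B)^2 * (n_A+n_B-1)) = 4320/1584 = 2.7273.
        SD[R] = 1.6514.
Step 4: Continuity-corrected z = (R - 0.5 - E[R]) / SD[R] = (8 - 0.5 - 7.0000) / 1.6514 = 0.3028.
Step 5: Two-sided p-value via normal approximation = 2*(1 - Phi(|z|)) = 0.762069.
Step 6: alpha = 0.1. fail to reject H0.

R = 8, z = 0.3028, p = 0.762069, fail to reject H0.


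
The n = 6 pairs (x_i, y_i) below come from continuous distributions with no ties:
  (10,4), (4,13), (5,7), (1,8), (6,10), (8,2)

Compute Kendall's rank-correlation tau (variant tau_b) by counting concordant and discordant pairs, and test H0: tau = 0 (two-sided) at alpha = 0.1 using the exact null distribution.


Step 1: Enumerate the 15 unordered pairs (i,j) with i<j and classify each by sign(x_j-x_i) * sign(y_j-y_i).
  (1,2):dx=-6,dy=+9->D; (1,3):dx=-5,dy=+3->D; (1,4):dx=-9,dy=+4->D; (1,5):dx=-4,dy=+6->D
  (1,6):dx=-2,dy=-2->C; (2,3):dx=+1,dy=-6->D; (2,4):dx=-3,dy=-5->C; (2,5):dx=+2,dy=-3->D
  (2,6):dx=+4,dy=-11->D; (3,4):dx=-4,dy=+1->D; (3,5):dx=+1,dy=+3->C; (3,6):dx=+3,dy=-5->D
  (4,5):dx=+5,dy=+2->C; (4,6):dx=+7,dy=-6->D; (5,6):dx=+2,dy=-8->D
Step 2: C = 4, D = 11, total pairs = 15.
Step 3: tau = (C - D)/(n(n-1)/2) = (4 - 11)/15 = -0.466667.
Step 4: Exact two-sided p-value (enumerate n! = 720 permutations of y under H0): p = 0.272222.
Step 5: alpha = 0.1. fail to reject H0.

tau_b = -0.4667 (C=4, D=11), p = 0.272222, fail to reject H0.


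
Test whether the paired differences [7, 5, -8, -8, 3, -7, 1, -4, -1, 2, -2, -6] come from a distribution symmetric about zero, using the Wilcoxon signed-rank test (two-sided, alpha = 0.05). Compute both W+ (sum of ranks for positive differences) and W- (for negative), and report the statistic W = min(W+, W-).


Step 1: Drop any zero differences (none here) and take |d_i|.
|d| = [7, 5, 8, 8, 3, 7, 1, 4, 1, 2, 2, 6]
Step 2: Midrank |d_i| (ties get averaged ranks).
ranks: |7|->9.5, |5|->7, |8|->11.5, |8|->11.5, |3|->5, |7|->9.5, |1|->1.5, |4|->6, |1|->1.5, |2|->3.5, |2|->3.5, |6|->8
Step 3: Attach original signs; sum ranks with positive sign and with negative sign.
W+ = 9.5 + 7 + 5 + 1.5 + 3.5 = 26.5
W- = 11.5 + 11.5 + 9.5 + 6 + 1.5 + 3.5 + 8 = 51.5
(Check: W+ + W- = 78 should equal n(n+1)/2 = 78.)
Step 4: Test statistic W = min(W+, W-) = 26.5.
Step 5: Ties in |d|, so use the tie-corrected normal approximation.
        E[W] = n(n+1)/4 = 12*13/4 = 39.
        Tie groups: |d|=1 (t=2), |d|=2 (t=2), |d|=7 (t=2), |d|=8 (t=2); sum(t^3 - t) = 24.
        Var[W] = n(n+1)(2n+1)/24 - sum(t^3-t)/48 = 3900/24 - 24/48 = 162.
        z = (W - E[W]) / sqrt(Var[W]) = (26.5 - 39) / 12.7279 = -0.9821.
        Two-sided p = 2*Phi(z) = 0.326054.
Step 6: alpha = 0.05. fail to reject H0.

W+ = 26.5, W- = 51.5, W = min = 26.5, p = 0.326054, fail to reject H0.


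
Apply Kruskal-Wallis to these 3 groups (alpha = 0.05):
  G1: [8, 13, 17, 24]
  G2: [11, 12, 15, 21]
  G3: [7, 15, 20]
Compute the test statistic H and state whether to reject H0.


Step 1: Combine all N = 11 observations and assign midranks.
sorted (value, group, rank): (7,G3,1), (8,G1,2), (11,G2,3), (12,G2,4), (13,G1,5), (15,G2,6.5), (15,G3,6.5), (17,G1,8), (20,G3,9), (21,G2,10), (24,G1,11)
Step 2: Sum ranks within each group.
R_1 = 26 (n_1 = 4)
R_2 = 23.5 (n_2 = 4)
R_3 = 16.5 (n_3 = 3)
Step 3: H = 12/(N(N+1)) * sum(R_i^2/n_i) - 3(N+1)
     = 12/(11*12) * (26^2/4 + 23.5^2/4 + 16.5^2/3) - 3*12
     = 0.090909 * 397.812 - 36
     = 0.164773.
Step 4: Ties present; correction factor C = 1 - 6/(11^3 - 11) = 0.995455. Corrected H = 0.164773 / 0.995455 = 0.165525.
Step 5: Under H0, H ~ chi^2(2); p-value = 0.920570.
Step 6: alpha = 0.05. fail to reject H0.

H = 0.1655, df = 2, p = 0.920570, fail to reject H0.


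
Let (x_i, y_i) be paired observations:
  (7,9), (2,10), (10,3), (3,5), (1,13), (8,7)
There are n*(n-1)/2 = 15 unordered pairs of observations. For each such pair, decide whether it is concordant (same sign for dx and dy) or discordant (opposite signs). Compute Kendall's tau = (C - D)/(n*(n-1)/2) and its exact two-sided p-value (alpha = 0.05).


Step 1: Enumerate the 15 unordered pairs (i,j) with i<j and classify each by sign(x_j-x_i) * sign(y_j-y_i).
  (1,2):dx=-5,dy=+1->D; (1,3):dx=+3,dy=-6->D; (1,4):dx=-4,dy=-4->C; (1,5):dx=-6,dy=+4->D
  (1,6):dx=+1,dy=-2->D; (2,3):dx=+8,dy=-7->D; (2,4):dx=+1,dy=-5->D; (2,5):dx=-1,dy=+3->D
  (2,6):dx=+6,dy=-3->D; (3,4):dx=-7,dy=+2->D; (3,5):dx=-9,dy=+10->D; (3,6):dx=-2,dy=+4->D
  (4,5):dx=-2,dy=+8->D; (4,6):dx=+5,dy=+2->C; (5,6):dx=+7,dy=-6->D
Step 2: C = 2, D = 13, total pairs = 15.
Step 3: tau = (C - D)/(n(n-1)/2) = (2 - 13)/15 = -0.733333.
Step 4: Exact two-sided p-value (enumerate n! = 720 permutations of y under H0): p = 0.055556.
Step 5: alpha = 0.05. fail to reject H0.

tau_b = -0.7333 (C=2, D=13), p = 0.055556, fail to reject H0.


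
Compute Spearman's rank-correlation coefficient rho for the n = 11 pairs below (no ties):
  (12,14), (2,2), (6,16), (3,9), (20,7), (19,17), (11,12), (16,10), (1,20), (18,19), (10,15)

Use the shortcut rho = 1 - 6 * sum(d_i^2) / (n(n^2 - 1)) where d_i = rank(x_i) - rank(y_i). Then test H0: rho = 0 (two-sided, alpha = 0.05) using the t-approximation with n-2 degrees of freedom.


Step 1: Rank x and y separately (midranks; no ties here).
rank(x): 12->7, 2->2, 6->4, 3->3, 20->11, 19->10, 11->6, 16->8, 1->1, 18->9, 10->5
rank(y): 14->6, 2->1, 16->8, 9->3, 7->2, 17->9, 12->5, 10->4, 20->11, 19->10, 15->7
Step 2: d_i = R_x(i) - R_y(i); compute d_i^2.
  (7-6)^2=1, (2-1)^2=1, (4-8)^2=16, (3-3)^2=0, (11-2)^2=81, (10-9)^2=1, (6-5)^2=1, (8-4)^2=16, (1-11)^2=100, (9-10)^2=1, (5-7)^2=4
sum(d^2) = 222.
Step 3: rho = 1 - 6*222 / (11*(11^2 - 1)) = 1 - 1332/1320 = -0.009091.
Step 4: Under H0, t = rho * sqrt((n-2)/(1-rho^2)) = -0.0273 ~ t(9).
Step 5: Two-sided p-value from the t-distribution with 9 df = 0.978837.
Step 6: alpha = 0.05. fail to reject H0.

rho = -0.0091, p = 0.978837, fail to reject H0 at alpha = 0.05.


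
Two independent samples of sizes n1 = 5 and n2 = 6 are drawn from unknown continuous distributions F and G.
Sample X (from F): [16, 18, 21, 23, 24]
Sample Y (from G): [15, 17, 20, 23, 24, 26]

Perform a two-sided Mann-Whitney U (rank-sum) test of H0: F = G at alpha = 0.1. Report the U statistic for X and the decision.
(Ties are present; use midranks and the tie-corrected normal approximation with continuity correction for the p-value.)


Step 1: Combine and sort all 11 observations; assign midranks.
sorted (value, group): (15,Y), (16,X), (17,Y), (18,X), (20,Y), (21,X), (23,X), (23,Y), (24,X), (24,Y), (26,Y)
ranks: 15->1, 16->2, 17->3, 18->4, 20->5, 21->6, 23->7.5, 23->7.5, 24->9.5, 24->9.5, 26->11
Step 2: Rank sum for X: R1 = 2 + 4 + 6 + 7.5 + 9.5 = 29.
Step 3: U_X = R1 - n1(n1+1)/2 = 29 - 5*6/2 = 29 - 15 = 14.
       U_Y = n1*n2 - U_X = 30 - 14 = 16.
Step 4: Ties are present, so use the tie-corrected normal approximation (with continuity correction) for the p-value.
Step 5: p-value = 0.926933; compare to alpha = 0.1. fail to reject H0.

U_X = 14, p = 0.926933, fail to reject H0 at alpha = 0.1.


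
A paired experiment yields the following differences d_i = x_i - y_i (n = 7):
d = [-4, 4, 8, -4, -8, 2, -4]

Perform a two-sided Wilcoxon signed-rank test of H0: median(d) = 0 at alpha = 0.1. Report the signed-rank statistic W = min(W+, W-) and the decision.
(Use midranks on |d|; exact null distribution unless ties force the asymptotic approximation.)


Step 1: Drop any zero differences (none here) and take |d_i|.
|d| = [4, 4, 8, 4, 8, 2, 4]
Step 2: Midrank |d_i| (ties get averaged ranks).
ranks: |4|->3.5, |4|->3.5, |8|->6.5, |4|->3.5, |8|->6.5, |2|->1, |4|->3.5
Step 3: Attach original signs; sum ranks with positive sign and with negative sign.
W+ = 3.5 + 6.5 + 1 = 11
W- = 3.5 + 3.5 + 6.5 + 3.5 = 17
(Check: W+ + W- = 28 should equal n(n+1)/2 = 28.)
Step 4: Test statistic W = min(W+, W-) = 11.
Step 5: Ties in |d|, so use the tie-corrected normal approximation.
        E[W] = n(n+1)/4 = 7*8/4 = 14.
        Tie groups: |d|=4 (t=4), |d|=8 (t=2); sum(t^3 - t) = 66.
        Var[W] = n(n+1)(2n+1)/24 - sum(t^3-t)/48 = 840/24 - 66/48 = 33.625.
        z = (W - E[W]) / sqrt(Var[W]) = (11 - 14) / 5.7987 = -0.5174.
        Two-sided p = 2*Phi(z) = 0.604907.
Step 6: alpha = 0.1. fail to reject H0.

W+ = 11, W- = 17, W = min = 11, p = 0.604907, fail to reject H0.


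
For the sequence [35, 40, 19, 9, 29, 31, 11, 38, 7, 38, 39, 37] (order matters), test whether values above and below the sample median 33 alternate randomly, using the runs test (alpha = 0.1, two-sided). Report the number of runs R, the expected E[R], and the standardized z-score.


Step 1: Compute median = 33; label A = above, B = below.
Labels in order: AABBBBBABAAA  (n_A = 6, n_B = 6)
Step 2: Count runs R = 5.
Step 3: Under H0 (random ordering), E[R] = 2*n_A*n_B/(n_A+n_B) + 1 = 2*6*6/12 + 1 = 7.0000.
        Var[R] = 2*n_A*n_B*(2*n_A*n_B - n_A - n_B) / ((n_A+n_B)^2 * (n_A+n_B-1)) = 4320/1584 = 2.7273.
        SD[R] = 1.6514.
Step 4: Continuity-corrected z = (R + 0.5 - E[R]) / SD[R] = (5 + 0.5 - 7.0000) / 1.6514 = -0.9083.
Step 5: Two-sided p-value via normal approximation = 2*(1 - Phi(|z|)) = 0.363722.
Step 6: alpha = 0.1. fail to reject H0.

R = 5, z = -0.9083, p = 0.363722, fail to reject H0.


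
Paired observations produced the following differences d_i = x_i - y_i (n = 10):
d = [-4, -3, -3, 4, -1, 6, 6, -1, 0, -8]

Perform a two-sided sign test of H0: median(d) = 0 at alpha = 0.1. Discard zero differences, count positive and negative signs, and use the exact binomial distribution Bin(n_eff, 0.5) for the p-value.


Step 1: Discard zero differences. Original n = 10; n_eff = number of nonzero differences = 9.
Nonzero differences (with sign): -4, -3, -3, +4, -1, +6, +6, -1, -8
Step 2: Count signs: positive = 3, negative = 6.
Step 3: Under H0: P(positive) = 0.5, so the number of positives S ~ Bin(9, 0.5).
Step 4: Two-sided exact p-value = sum of Bin(9,0.5) probabilities at or below the observed probability = 0.507812.
Step 5: alpha = 0.1. fail to reject H0.

n_eff = 9, pos = 3, neg = 6, p = 0.507812, fail to reject H0.


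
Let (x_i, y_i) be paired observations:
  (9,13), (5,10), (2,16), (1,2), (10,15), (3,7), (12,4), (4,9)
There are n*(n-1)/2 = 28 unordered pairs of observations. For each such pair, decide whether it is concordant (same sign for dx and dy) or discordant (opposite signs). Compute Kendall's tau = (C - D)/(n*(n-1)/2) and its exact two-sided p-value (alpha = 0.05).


Step 1: Enumerate the 28 unordered pairs (i,j) with i<j and classify each by sign(x_j-x_i) * sign(y_j-y_i).
  (1,2):dx=-4,dy=-3->C; (1,3):dx=-7,dy=+3->D; (1,4):dx=-8,dy=-11->C; (1,5):dx=+1,dy=+2->C
  (1,6):dx=-6,dy=-6->C; (1,7):dx=+3,dy=-9->D; (1,8):dx=-5,dy=-4->C; (2,3):dx=-3,dy=+6->D
  (2,4):dx=-4,dy=-8->C; (2,5):dx=+5,dy=+5->C; (2,6):dx=-2,dy=-3->C; (2,7):dx=+7,dy=-6->D
  (2,8):dx=-1,dy=-1->C; (3,4):dx=-1,dy=-14->C; (3,5):dx=+8,dy=-1->D; (3,6):dx=+1,dy=-9->D
  (3,7):dx=+10,dy=-12->D; (3,8):dx=+2,dy=-7->D; (4,5):dx=+9,dy=+13->C; (4,6):dx=+2,dy=+5->C
  (4,7):dx=+11,dy=+2->C; (4,8):dx=+3,dy=+7->C; (5,6):dx=-7,dy=-8->C; (5,7):dx=+2,dy=-11->D
  (5,8):dx=-6,dy=-6->C; (6,7):dx=+9,dy=-3->D; (6,8):dx=+1,dy=+2->C; (7,8):dx=-8,dy=+5->D
Step 2: C = 17, D = 11, total pairs = 28.
Step 3: tau = (C - D)/(n(n-1)/2) = (17 - 11)/28 = 0.214286.
Step 4: Exact two-sided p-value (enumerate n! = 40320 permutations of y under H0): p = 0.548413.
Step 5: alpha = 0.05. fail to reject H0.

tau_b = 0.2143 (C=17, D=11), p = 0.548413, fail to reject H0.


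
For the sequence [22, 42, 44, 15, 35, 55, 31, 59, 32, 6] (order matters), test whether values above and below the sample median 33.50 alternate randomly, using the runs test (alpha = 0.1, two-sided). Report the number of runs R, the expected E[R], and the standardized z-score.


Step 1: Compute median = 33.50; label A = above, B = below.
Labels in order: BAABAABABB  (n_A = 5, n_B = 5)
Step 2: Count runs R = 7.
Step 3: Under H0 (random ordering), E[R] = 2*n_A*n_B/(n_A+n_B) + 1 = 2*5*5/10 + 1 = 6.0000.
        Var[R] = 2*n_A*n_B*(2*n_A*n_B - n_A - n_B) / ((n_A+n_B)^2 * (n_A+n_B-1)) = 2000/900 = 2.2222.
        SD[R] = 1.4907.
Step 4: Continuity-corrected z = (R - 0.5 - E[R]) / SD[R] = (7 - 0.5 - 6.0000) / 1.4907 = 0.3354.
Step 5: Two-sided p-value via normal approximation = 2*(1 - Phi(|z|)) = 0.737316.
Step 6: alpha = 0.1. fail to reject H0.

R = 7, z = 0.3354, p = 0.737316, fail to reject H0.


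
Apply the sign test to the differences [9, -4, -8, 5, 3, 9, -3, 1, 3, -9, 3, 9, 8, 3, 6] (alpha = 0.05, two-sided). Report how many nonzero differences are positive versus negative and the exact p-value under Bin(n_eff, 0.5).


Step 1: Discard zero differences. Original n = 15; n_eff = number of nonzero differences = 15.
Nonzero differences (with sign): +9, -4, -8, +5, +3, +9, -3, +1, +3, -9, +3, +9, +8, +3, +6
Step 2: Count signs: positive = 11, negative = 4.
Step 3: Under H0: P(positive) = 0.5, so the number of positives S ~ Bin(15, 0.5).
Step 4: Two-sided exact p-value = sum of Bin(15,0.5) probabilities at or below the observed probability = 0.118469.
Step 5: alpha = 0.05. fail to reject H0.

n_eff = 15, pos = 11, neg = 4, p = 0.118469, fail to reject H0.


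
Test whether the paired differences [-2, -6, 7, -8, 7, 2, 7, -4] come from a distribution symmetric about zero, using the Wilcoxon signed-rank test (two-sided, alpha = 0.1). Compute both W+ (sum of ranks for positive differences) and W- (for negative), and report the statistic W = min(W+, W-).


Step 1: Drop any zero differences (none here) and take |d_i|.
|d| = [2, 6, 7, 8, 7, 2, 7, 4]
Step 2: Midrank |d_i| (ties get averaged ranks).
ranks: |2|->1.5, |6|->4, |7|->6, |8|->8, |7|->6, |2|->1.5, |7|->6, |4|->3
Step 3: Attach original signs; sum ranks with positive sign and with negative sign.
W+ = 6 + 6 + 1.5 + 6 = 19.5
W- = 1.5 + 4 + 8 + 3 = 16.5
(Check: W+ + W- = 36 should equal n(n+1)/2 = 36.)
Step 4: Test statistic W = min(W+, W-) = 16.5.
Step 5: Ties in |d|, so use the tie-corrected normal approximation.
        E[W] = n(n+1)/4 = 8*9/4 = 18.
        Tie groups: |d|=2 (t=2), |d|=7 (t=3); sum(t^3 - t) = 30.
        Var[W] = n(n+1)(2n+1)/24 - sum(t^3-t)/48 = 1224/24 - 30/48 = 50.375.
        z = (W - E[W]) / sqrt(Var[W]) = (16.5 - 18) / 7.0975 = -0.2113.
        Two-sided p = 2*Phi(z) = 0.832621.
Step 6: alpha = 0.1. fail to reject H0.

W+ = 19.5, W- = 16.5, W = min = 16.5, p = 0.832621, fail to reject H0.


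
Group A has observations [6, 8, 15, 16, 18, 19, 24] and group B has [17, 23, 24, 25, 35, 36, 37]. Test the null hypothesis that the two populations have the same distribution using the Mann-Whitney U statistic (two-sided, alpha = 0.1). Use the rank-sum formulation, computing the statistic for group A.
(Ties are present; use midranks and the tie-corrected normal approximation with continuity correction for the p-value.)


Step 1: Combine and sort all 14 observations; assign midranks.
sorted (value, group): (6,X), (8,X), (15,X), (16,X), (17,Y), (18,X), (19,X), (23,Y), (24,X), (24,Y), (25,Y), (35,Y), (36,Y), (37,Y)
ranks: 6->1, 8->2, 15->3, 16->4, 17->5, 18->6, 19->7, 23->8, 24->9.5, 24->9.5, 25->11, 35->12, 36->13, 37->14
Step 2: Rank sum for X: R1 = 1 + 2 + 3 + 4 + 6 + 7 + 9.5 = 32.5.
Step 3: U_X = R1 - n1(n1+1)/2 = 32.5 - 7*8/2 = 32.5 - 28 = 4.5.
       U_Y = n1*n2 - U_X = 49 - 4.5 = 44.5.
Step 4: Ties are present, so use the tie-corrected normal approximation (with continuity correction) for the p-value.
Step 5: p-value = 0.012618; compare to alpha = 0.1. reject H0.

U_X = 4.5, p = 0.012618, reject H0 at alpha = 0.1.


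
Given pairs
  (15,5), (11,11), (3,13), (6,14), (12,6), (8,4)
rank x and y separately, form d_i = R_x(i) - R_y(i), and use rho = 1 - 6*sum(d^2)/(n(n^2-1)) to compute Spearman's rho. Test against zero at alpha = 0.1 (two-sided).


Step 1: Rank x and y separately (midranks; no ties here).
rank(x): 15->6, 11->4, 3->1, 6->2, 12->5, 8->3
rank(y): 5->2, 11->4, 13->5, 14->6, 6->3, 4->1
Step 2: d_i = R_x(i) - R_y(i); compute d_i^2.
  (6-2)^2=16, (4-4)^2=0, (1-5)^2=16, (2-6)^2=16, (5-3)^2=4, (3-1)^2=4
sum(d^2) = 56.
Step 3: rho = 1 - 6*56 / (6*(6^2 - 1)) = 1 - 336/210 = -0.600000.
Step 4: Under H0, t = rho * sqrt((n-2)/(1-rho^2)) = -1.5000 ~ t(4).
Step 5: Two-sided p-value from the t-distribution with 4 df = 0.208000.
Step 6: alpha = 0.1. fail to reject H0.

rho = -0.6000, p = 0.208000, fail to reject H0 at alpha = 0.1.


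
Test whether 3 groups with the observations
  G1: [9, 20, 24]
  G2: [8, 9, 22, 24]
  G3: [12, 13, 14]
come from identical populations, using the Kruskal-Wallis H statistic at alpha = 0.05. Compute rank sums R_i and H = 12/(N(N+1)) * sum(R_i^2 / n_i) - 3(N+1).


Step 1: Combine all N = 10 observations and assign midranks.
sorted (value, group, rank): (8,G2,1), (9,G1,2.5), (9,G2,2.5), (12,G3,4), (13,G3,5), (14,G3,6), (20,G1,7), (22,G2,8), (24,G1,9.5), (24,G2,9.5)
Step 2: Sum ranks within each group.
R_1 = 19 (n_1 = 3)
R_2 = 21 (n_2 = 4)
R_3 = 15 (n_3 = 3)
Step 3: H = 12/(N(N+1)) * sum(R_i^2/n_i) - 3(N+1)
     = 12/(10*11) * (19^2/3 + 21^2/4 + 15^2/3) - 3*11
     = 0.109091 * 305.583 - 33
     = 0.336364.
Step 4: Ties present; correction factor C = 1 - 12/(10^3 - 10) = 0.987879. Corrected H = 0.336364 / 0.987879 = 0.340491.
Step 5: Under H0, H ~ chi^2(2); p-value = 0.843458.
Step 6: alpha = 0.05. fail to reject H0.

H = 0.3405, df = 2, p = 0.843458, fail to reject H0.


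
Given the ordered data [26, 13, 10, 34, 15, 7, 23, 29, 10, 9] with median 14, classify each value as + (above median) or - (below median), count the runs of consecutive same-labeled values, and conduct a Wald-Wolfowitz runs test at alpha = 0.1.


Step 1: Compute median = 14; label A = above, B = below.
Labels in order: ABBAABAABB  (n_A = 5, n_B = 5)
Step 2: Count runs R = 6.
Step 3: Under H0 (random ordering), E[R] = 2*n_A*n_B/(n_A+n_B) + 1 = 2*5*5/10 + 1 = 6.0000.
        Var[R] = 2*n_A*n_B*(2*n_A*n_B - n_A - n_B) / ((n_A+n_B)^2 * (n_A+n_B-1)) = 2000/900 = 2.2222.
        SD[R] = 1.4907.
Step 4: R = E[R], so z = 0 with no continuity correction.
Step 5: Two-sided p-value via normal approximation = 2*(1 - Phi(|z|)) = 1.000000.
Step 6: alpha = 0.1. fail to reject H0.

R = 6, z = 0.0000, p = 1.000000, fail to reject H0.


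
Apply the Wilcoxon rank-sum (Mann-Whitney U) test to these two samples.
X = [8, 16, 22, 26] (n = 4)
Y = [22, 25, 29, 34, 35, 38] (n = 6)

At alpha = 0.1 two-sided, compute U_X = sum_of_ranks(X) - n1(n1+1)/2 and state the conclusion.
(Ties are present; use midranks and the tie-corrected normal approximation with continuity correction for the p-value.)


Step 1: Combine and sort all 10 observations; assign midranks.
sorted (value, group): (8,X), (16,X), (22,X), (22,Y), (25,Y), (26,X), (29,Y), (34,Y), (35,Y), (38,Y)
ranks: 8->1, 16->2, 22->3.5, 22->3.5, 25->5, 26->6, 29->7, 34->8, 35->9, 38->10
Step 2: Rank sum for X: R1 = 1 + 2 + 3.5 + 6 = 12.5.
Step 3: U_X = R1 - n1(n1+1)/2 = 12.5 - 4*5/2 = 12.5 - 10 = 2.5.
       U_Y = n1*n2 - U_X = 24 - 2.5 = 21.5.
Step 4: Ties are present, so use the tie-corrected normal approximation (with continuity correction) for the p-value.
Step 5: p-value = 0.054273; compare to alpha = 0.1. reject H0.

U_X = 2.5, p = 0.054273, reject H0 at alpha = 0.1.


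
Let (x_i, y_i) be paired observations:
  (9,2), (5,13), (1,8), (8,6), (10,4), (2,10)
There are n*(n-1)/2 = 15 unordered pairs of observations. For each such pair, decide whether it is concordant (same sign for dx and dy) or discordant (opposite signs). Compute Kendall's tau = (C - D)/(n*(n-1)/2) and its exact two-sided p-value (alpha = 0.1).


Step 1: Enumerate the 15 unordered pairs (i,j) with i<j and classify each by sign(x_j-x_i) * sign(y_j-y_i).
  (1,2):dx=-4,dy=+11->D; (1,3):dx=-8,dy=+6->D; (1,4):dx=-1,dy=+4->D; (1,5):dx=+1,dy=+2->C
  (1,6):dx=-7,dy=+8->D; (2,3):dx=-4,dy=-5->C; (2,4):dx=+3,dy=-7->D; (2,5):dx=+5,dy=-9->D
  (2,6):dx=-3,dy=-3->C; (3,4):dx=+7,dy=-2->D; (3,5):dx=+9,dy=-4->D; (3,6):dx=+1,dy=+2->C
  (4,5):dx=+2,dy=-2->D; (4,6):dx=-6,dy=+4->D; (5,6):dx=-8,dy=+6->D
Step 2: C = 4, D = 11, total pairs = 15.
Step 3: tau = (C - D)/(n(n-1)/2) = (4 - 11)/15 = -0.466667.
Step 4: Exact two-sided p-value (enumerate n! = 720 permutations of y under H0): p = 0.272222.
Step 5: alpha = 0.1. fail to reject H0.

tau_b = -0.4667 (C=4, D=11), p = 0.272222, fail to reject H0.


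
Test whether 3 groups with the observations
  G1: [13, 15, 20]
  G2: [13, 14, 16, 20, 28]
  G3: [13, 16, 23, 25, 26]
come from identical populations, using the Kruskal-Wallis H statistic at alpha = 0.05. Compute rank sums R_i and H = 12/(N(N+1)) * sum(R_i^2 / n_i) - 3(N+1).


Step 1: Combine all N = 13 observations and assign midranks.
sorted (value, group, rank): (13,G1,2), (13,G2,2), (13,G3,2), (14,G2,4), (15,G1,5), (16,G2,6.5), (16,G3,6.5), (20,G1,8.5), (20,G2,8.5), (23,G3,10), (25,G3,11), (26,G3,12), (28,G2,13)
Step 2: Sum ranks within each group.
R_1 = 15.5 (n_1 = 3)
R_2 = 34 (n_2 = 5)
R_3 = 41.5 (n_3 = 5)
Step 3: H = 12/(N(N+1)) * sum(R_i^2/n_i) - 3(N+1)
     = 12/(13*14) * (15.5^2/3 + 34^2/5 + 41.5^2/5) - 3*14
     = 0.065934 * 655.733 - 42
     = 1.235165.
Step 4: Ties present; correction factor C = 1 - 36/(13^3 - 13) = 0.983516. Corrected H = 1.235165 / 0.983516 = 1.255866.
Step 5: Under H0, H ~ chi^2(2); p-value = 0.533694.
Step 6: alpha = 0.05. fail to reject H0.

H = 1.2559, df = 2, p = 0.533694, fail to reject H0.


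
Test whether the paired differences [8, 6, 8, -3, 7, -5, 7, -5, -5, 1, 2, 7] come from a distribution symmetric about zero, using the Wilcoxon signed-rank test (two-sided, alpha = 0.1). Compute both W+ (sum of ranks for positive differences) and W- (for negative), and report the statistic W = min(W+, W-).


Step 1: Drop any zero differences (none here) and take |d_i|.
|d| = [8, 6, 8, 3, 7, 5, 7, 5, 5, 1, 2, 7]
Step 2: Midrank |d_i| (ties get averaged ranks).
ranks: |8|->11.5, |6|->7, |8|->11.5, |3|->3, |7|->9, |5|->5, |7|->9, |5|->5, |5|->5, |1|->1, |2|->2, |7|->9
Step 3: Attach original signs; sum ranks with positive sign and with negative sign.
W+ = 11.5 + 7 + 11.5 + 9 + 9 + 1 + 2 + 9 = 60
W- = 3 + 5 + 5 + 5 = 18
(Check: W+ + W- = 78 should equal n(n+1)/2 = 78.)
Step 4: Test statistic W = min(W+, W-) = 18.
Step 5: Ties in |d|, so use the tie-corrected normal approximation.
        E[W] = n(n+1)/4 = 12*13/4 = 39.
        Tie groups: |d|=5 (t=3), |d|=7 (t=3), |d|=8 (t=2); sum(t^3 - t) = 54.
        Var[W] = n(n+1)(2n+1)/24 - sum(t^3-t)/48 = 3900/24 - 54/48 = 161.375.
        z = (W - E[W]) / sqrt(Var[W]) = (18 - 39) / 12.7033 = -1.6531.
        Two-sided p = 2*Phi(z) = 0.098309.
Step 6: alpha = 0.1. reject H0.

W+ = 60, W- = 18, W = min = 18, p = 0.098309, reject H0.
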